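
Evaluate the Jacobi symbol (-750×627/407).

By multiplicativity, (-750·627/407) = (-750/407)·(627/407).
First factor (-750/407):
(-750/407)
  = (64/407)    [-750 ≡ 64 mod 407]
  = (1/407)    [407 ≡ 7 mod 8 ⇒ (2/407)^6 = +1]
  = 1    [(1/407) = 1]
Second factor (627/407):
(627/407)
  = (220/407)    [627 ≡ 220 mod 407]
  = (55/407)    [407 ≡ 7 mod 8 ⇒ (2/407)^2 = +1]
  = -(407/55)    [QR: both ≡ 3 mod 4, sign flips]
  = -(22/55)    [407 ≡ 22 mod 55]
  = -(11/55)    [55 ≡ 7 mod 8 ⇒ (2/55) = +1]
  = (55/11)    [QR: both ≡ 3 mod 4, sign flips]
  = (0/11)    [55 ≡ 0 mod 11]
  = 0    [numerator 0, gcd > 1]
Product: (1)·(0) = 0.

0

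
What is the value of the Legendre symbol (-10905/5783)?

Reduce the numerator: -10905 ≡ 661 (mod 5783), so (-10905/5783) = (661/5783).
661 ≡ 1 (mod 4), so quadratic reciprocity gives (661/5783) = (5783/661). Reduce: 5783 ≡ 495 (mod 661). Now have (495/661).
661 ≡ 1 (mod 4), so quadratic reciprocity gives (495/661) = (661/495). Reduce: 661 ≡ 166 (mod 495). Now have (166/495).
Factor out 2: 166 = 2·83. Since 495 ≡ 7 (mod 8), (2/495) = +1. Now have (83/495).
Both 83 ≡ 3 and 495 ≡ 3 (mod 4), so reciprocity gives (83/495) = -(495/83). Reduce: 495 ≡ 80 (mod 83). Now have -(80/83).
Factor out 2: 80 = 2^4·5. Since 83 ≡ 3 (mod 8), (2/83) = -1, and (2/83)^4 = +1. Now have -(5/83).
5 ≡ 1 (mod 4), so quadratic reciprocity gives (5/83) = (83/5). Reduce: 83 ≡ 3 (mod 5). Now have -(3/5).
5 ≡ 1 (mod 4), so quadratic reciprocity gives (3/5) = (5/3). Reduce: 5 ≡ 2 (mod 3). Now have -(2/3).
Factor out 2: 2 = 2. Since 3 ≡ 3 (mod 8), (2/3) = -1. Now have (1/3).
(1/3) = 1. Collecting the sign factors: 1.

1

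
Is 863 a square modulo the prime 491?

Reduce the numerator: 863 ≡ 372 (mod 491), so (863|491) = (372|491).
Factor out 2: 372 = 2^2·93. Since 491 ≡ 3 (mod 8), (2|491) = -1, and (2|491)^2 = +1. Now have (93|491).
93 ≡ 1 (mod 4), so quadratic reciprocity gives (93|491) = (491|93). Reduce: 491 ≡ 26 (mod 93). Now have (26|93).
Factor out 2: 26 = 2·13. Since 93 ≡ 5 (mod 8), (2|93) = -1. Now have -(13|93).
13 ≡ 1 (mod 4), so quadratic reciprocity gives (13|93) = (93|13). Reduce: 93 ≡ 2 (mod 13). Now have -(2|13).
Factor out 2: 2 = 2. Since 13 ≡ 5 (mod 8), (2|13) = -1. Now have (1|13).
(1|13) = 1. Collecting the sign factors: 1.
The Legendre symbol is 1, so x^2 ≡ 863 (mod 491) has solution.

yes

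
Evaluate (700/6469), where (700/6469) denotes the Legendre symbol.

(700/6469)
  = (175/6469)    [6469 ≡ 5 mod 8 ⇒ (2/6469)^2 = +1]
  = (6469/175)    [QR: 6469 ≡ 1 mod 4, sign kept]
  = (169/175)    [6469 ≡ 169 mod 175]
  = (175/169)    [QR: 169 ≡ 1 mod 4, sign kept]
  = (6/169)    [175 ≡ 6 mod 169]
  = (3/169)    [169 ≡ 1 mod 8 ⇒ (2/169) = +1]
  = (169/3)    [QR: 169 ≡ 1 mod 4, sign kept]
  = (1/3)    [169 ≡ 1 mod 3]
  = 1    [(1/3) = 1]

1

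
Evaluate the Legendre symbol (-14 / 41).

-1

Reduce the numerator: -14 ≡ 27 (mod 41), so (-14 / 41) = (27 / 41).
41 ≡ 1 (mod 4), so quadratic reciprocity gives (27 / 41) = (41 / 27). Reduce: 41 ≡ 14 (mod 27). Now have (14 / 27).
Factor out 2: 14 = 2·7. Since 27 ≡ 3 (mod 8), (2 / 27) = -1. Now have -(7 / 27).
Both 7 ≡ 3 and 27 ≡ 3 (mod 4), so reciprocity gives (7 / 27) = -(27 / 7). Reduce: 27 ≡ 6 (mod 7). Now have (6 / 7).
Factor out 2: 6 = 2·3. Since 7 ≡ 7 (mod 8), (2 / 7) = +1. Now have (3 / 7).
Both 3 ≡ 3 and 7 ≡ 3 (mod 4), so reciprocity gives (3 / 7) = -(7 / 3). Reduce: 7 ≡ 1 (mod 3). Now have -(1 / 3).
(1 / 3) = 1. Collecting the sign factors: -1.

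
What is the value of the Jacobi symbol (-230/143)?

1

Reduce the numerator: -230 ≡ 56 (mod 143), so (-230/143) = (56/143).
Factor out 2: 56 = 2^3·7. Since 143 ≡ 7 (mod 8), (2/143) = +1, and (2/143)^3 = +1. Now have (7/143).
Both 7 ≡ 3 and 143 ≡ 3 (mod 4), so reciprocity gives (7/143) = -(143/7). Reduce: 143 ≡ 3 (mod 7). Now have -(3/7).
Both 3 ≡ 3 and 7 ≡ 3 (mod 4), so reciprocity gives (3/7) = -(7/3). Reduce: 7 ≡ 1 (mod 3). Now have (1/3).
(1/3) = 1. Collecting the sign factors: 1.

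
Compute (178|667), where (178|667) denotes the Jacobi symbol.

(178|667)
  = -(89|667)    [667 ≡ 3 mod 8 ⇒ (2|667) = -1]
  = -(667|89)    [QR: 89 ≡ 1 mod 4, sign kept]
  = -(44|89)    [667 ≡ 44 mod 89]
  = -(11|89)    [89 ≡ 1 mod 8 ⇒ (2|89)^2 = +1]
  = -(89|11)    [QR: 89 ≡ 1 mod 4, sign kept]
  = -(1|11)    [89 ≡ 1 mod 11]
  = -1    [(1|11) = 1]

-1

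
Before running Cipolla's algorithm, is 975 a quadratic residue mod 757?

yes

(975/757)
  = (218/757)    [975 ≡ 218 mod 757]
  = -(109/757)    [757 ≡ 5 mod 8 ⇒ (2/757) = -1]
  = -(757/109)    [QR: 109 ≡ 1 mod 4, sign kept]
  = -(103/109)    [757 ≡ 103 mod 109]
  = -(109/103)    [QR: 109 ≡ 1 mod 4, sign kept]
  = -(6/103)    [109 ≡ 6 mod 103]
  = -(3/103)    [103 ≡ 7 mod 8 ⇒ (2/103) = +1]
  = (103/3)    [QR: both ≡ 3 mod 4, sign flips]
  = (1/3)    [103 ≡ 1 mod 3]
  = 1    [(1/3) = 1]
The Legendre symbol is 1, so x^2 ≡ 975 (mod 757) has solution.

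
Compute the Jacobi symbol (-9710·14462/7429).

-1

By multiplicativity, (-9710·14462/7429) = (-9710/7429)·(14462/7429).
First factor (-9710/7429):
Reduce the numerator: -9710 ≡ 5148 (mod 7429), so (-9710/7429) = (5148/7429).
Factor out 2: 5148 = 2^2·1287. Since 7429 ≡ 5 (mod 8), (2/7429) = -1, and (2/7429)^2 = +1. Now have (1287/7429).
7429 ≡ 1 (mod 4), so quadratic reciprocity gives (1287/7429) = (7429/1287). Reduce: 7429 ≡ 994 (mod 1287). Now have (994/1287).
Factor out 2: 994 = 2·497. Since 1287 ≡ 7 (mod 8), (2/1287) = +1. Now have (497/1287).
497 ≡ 1 (mod 4), so quadratic reciprocity gives (497/1287) = (1287/497). Reduce: 1287 ≡ 293 (mod 497). Now have (293/497).
293 ≡ 1 (mod 4), so quadratic reciprocity gives (293/497) = (497/293). Reduce: 497 ≡ 204 (mod 293). Now have (204/293).
Factor out 2: 204 = 2^2·51. Since 293 ≡ 5 (mod 8), (2/293) = -1, and (2/293)^2 = +1. Now have (51/293).
293 ≡ 1 (mod 4), so quadratic reciprocity gives (51/293) = (293/51). Reduce: 293 ≡ 38 (mod 51). Now have (38/51).
Factor out 2: 38 = 2·19. Since 51 ≡ 3 (mod 8), (2/51) = -1. Now have -(19/51).
Both 19 ≡ 3 and 51 ≡ 3 (mod 4), so reciprocity gives (19/51) = -(51/19). Reduce: 51 ≡ 13 (mod 19). Now have (13/19).
13 ≡ 1 (mod 4), so quadratic reciprocity gives (13/19) = (19/13). Reduce: 19 ≡ 6 (mod 13). Now have (6/13).
Factor out 2: 6 = 2·3. Since 13 ≡ 5 (mod 8), (2/13) = -1. Now have -(3/13).
13 ≡ 1 (mod 4), so quadratic reciprocity gives (3/13) = (13/3). Reduce: 13 ≡ 1 (mod 3). Now have -(1/3).
(1/3) = 1. Collecting the sign factors: -1.
Second factor (14462/7429):
Reduce the numerator: 14462 ≡ 7033 (mod 7429), so (14462/7429) = (7033/7429).
7033 ≡ 1 (mod 4), so quadratic reciprocity gives (7033/7429) = (7429/7033). Reduce: 7429 ≡ 396 (mod 7033). Now have (396/7033).
Factor out 2: 396 = 2^2·99. Since 7033 ≡ 1 (mod 8), (2/7033) = +1, and (2/7033)^2 = +1. Now have (99/7033).
7033 ≡ 1 (mod 4), so quadratic reciprocity gives (99/7033) = (7033/99). Reduce: 7033 ≡ 4 (mod 99). Now have (4/99).
Factor out 2: 4 = 2^2. Since 99 ≡ 3 (mod 8), (2/99) = -1, and (2/99)^2 = +1. Now have (1/99).
(1/99) = 1. Collecting the sign factors: 1.
Product: (-1)·(1) = -1.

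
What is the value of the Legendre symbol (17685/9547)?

1

Reduce the numerator: 17685 ≡ 8138 (mod 9547), so (17685/9547) = (8138/9547).
Factor out 2: 8138 = 2·4069. Since 9547 ≡ 3 (mod 8), (2/9547) = -1. Now have -(4069/9547).
4069 ≡ 1 (mod 4), so quadratic reciprocity gives (4069/9547) = (9547/4069). Reduce: 9547 ≡ 1409 (mod 4069). Now have -(1409/4069).
1409 ≡ 1 (mod 4), so quadratic reciprocity gives (1409/4069) = (4069/1409). Reduce: 4069 ≡ 1251 (mod 1409). Now have -(1251/1409).
1409 ≡ 1 (mod 4), so quadratic reciprocity gives (1251/1409) = (1409/1251). Reduce: 1409 ≡ 158 (mod 1251). Now have -(158/1251).
Factor out 2: 158 = 2·79. Since 1251 ≡ 3 (mod 8), (2/1251) = -1. Now have (79/1251).
Both 79 ≡ 3 and 1251 ≡ 3 (mod 4), so reciprocity gives (79/1251) = -(1251/79). Reduce: 1251 ≡ 66 (mod 79). Now have -(66/79).
Factor out 2: 66 = 2·33. Since 79 ≡ 7 (mod 8), (2/79) = +1. Now have -(33/79).
33 ≡ 1 (mod 4), so quadratic reciprocity gives (33/79) = (79/33). Reduce: 79 ≡ 13 (mod 33). Now have -(13/33).
13 ≡ 1 (mod 4), so quadratic reciprocity gives (13/33) = (33/13). Reduce: 33 ≡ 7 (mod 13). Now have -(7/13).
13 ≡ 1 (mod 4), so quadratic reciprocity gives (7/13) = (13/7). Reduce: 13 ≡ 6 (mod 7). Now have -(6/7).
Factor out 2: 6 = 2·3. Since 7 ≡ 7 (mod 8), (2/7) = +1. Now have -(3/7).
Both 3 ≡ 3 and 7 ≡ 3 (mod 4), so reciprocity gives (3/7) = -(7/3). Reduce: 7 ≡ 1 (mod 3). Now have (1/3).
(1/3) = 1. Collecting the sign factors: 1.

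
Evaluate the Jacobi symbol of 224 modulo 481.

-1

(224|481)
  = (7|481)    [481 ≡ 1 mod 8 ⇒ (2|481)^5 = +1]
  = (481|7)    [QR: 481 ≡ 1 mod 4, sign kept]
  = (5|7)    [481 ≡ 5 mod 7]
  = (7|5)    [QR: 5 ≡ 1 mod 4, sign kept]
  = (2|5)    [7 ≡ 2 mod 5]
  = -(1|5)    [5 ≡ 5 mod 8 ⇒ (2|5) = -1]
  = -1    [(1|5) = 1]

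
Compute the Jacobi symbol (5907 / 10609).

1

(5907 / 10609)
  = (10609 / 5907)    [QR: 10609 ≡ 1 mod 4, sign kept]
  = (4702 / 5907)    [10609 ≡ 4702 mod 5907]
  = -(2351 / 5907)    [5907 ≡ 3 mod 8 ⇒ (2 / 5907) = -1]
  = (5907 / 2351)    [QR: both ≡ 3 mod 4, sign flips]
  = (1205 / 2351)    [5907 ≡ 1205 mod 2351]
  = (2351 / 1205)    [QR: 1205 ≡ 1 mod 4, sign kept]
  = (1146 / 1205)    [2351 ≡ 1146 mod 1205]
  = -(573 / 1205)    [1205 ≡ 5 mod 8 ⇒ (2 / 1205) = -1]
  = -(1205 / 573)    [QR: 573 ≡ 1 mod 4, sign kept]
  = -(59 / 573)    [1205 ≡ 59 mod 573]
  = -(573 / 59)    [QR: 573 ≡ 1 mod 4, sign kept]
  = -(42 / 59)    [573 ≡ 42 mod 59]
  = (21 / 59)    [59 ≡ 3 mod 8 ⇒ (2 / 59) = -1]
  = (59 / 21)    [QR: 21 ≡ 1 mod 4, sign kept]
  = (17 / 21)    [59 ≡ 17 mod 21]
  = (21 / 17)    [QR: 17 ≡ 1 mod 4, sign kept]
  = (4 / 17)    [21 ≡ 4 mod 17]
  = (1 / 17)    [17 ≡ 1 mod 8 ⇒ (2 / 17)^2 = +1]
  = 1    [(1 / 17) = 1]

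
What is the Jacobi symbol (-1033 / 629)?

(-1033 / 629)
  = (1033 / 629)    [629 ≡ 1 mod 4 ⇒ (-1 / 629) = +1]
  = (404 / 629)    [1033 ≡ 404 mod 629]
  = (101 / 629)    [629 ≡ 5 mod 8 ⇒ (2 / 629)^2 = +1]
  = (629 / 101)    [QR: 101 ≡ 1 mod 4, sign kept]
  = (23 / 101)    [629 ≡ 23 mod 101]
  = (101 / 23)    [QR: 101 ≡ 1 mod 4, sign kept]
  = (9 / 23)    [101 ≡ 9 mod 23]
  = (23 / 9)    [QR: 9 ≡ 1 mod 4, sign kept]
  = (5 / 9)    [23 ≡ 5 mod 9]
  = (9 / 5)    [QR: 5 ≡ 1 mod 4, sign kept]
  = (4 / 5)    [9 ≡ 4 mod 5]
  = (1 / 5)    [5 ≡ 5 mod 8 ⇒ (2 / 5)^2 = +1]
  = 1    [(1 / 5) = 1]

1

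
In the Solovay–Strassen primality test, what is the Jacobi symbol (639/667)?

(639/667)
  = -(667/639)    [QR: both ≡ 3 mod 4, sign flips]
  = -(28/639)    [667 ≡ 28 mod 639]
  = -(7/639)    [639 ≡ 7 mod 8 ⇒ (2/639)^2 = +1]
  = (639/7)    [QR: both ≡ 3 mod 4, sign flips]
  = (2/7)    [639 ≡ 2 mod 7]
  = (1/7)    [7 ≡ 7 mod 8 ⇒ (2/7) = +1]
  = 1    [(1/7) = 1]

1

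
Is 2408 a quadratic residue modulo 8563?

(2408/8563)
  = -(301/8563)    [8563 ≡ 3 mod 8 ⇒ (2/8563)^3 = -1]
  = -(8563/301)    [QR: 301 ≡ 1 mod 4, sign kept]
  = -(135/301)    [8563 ≡ 135 mod 301]
  = -(301/135)    [QR: 301 ≡ 1 mod 4, sign kept]
  = -(31/135)    [301 ≡ 31 mod 135]
  = (135/31)    [QR: both ≡ 3 mod 4, sign flips]
  = (11/31)    [135 ≡ 11 mod 31]
  = -(31/11)    [QR: both ≡ 3 mod 4, sign flips]
  = -(9/11)    [31 ≡ 9 mod 11]
  = -(11/9)    [QR: 9 ≡ 1 mod 4, sign kept]
  = -(2/9)    [11 ≡ 2 mod 9]
  = -(1/9)    [9 ≡ 1 mod 8 ⇒ (2/9) = +1]
  = -1    [(1/9) = 1]
(2408/8563) = -1, and 8563 is prime, so 2408 is not a quadratic residue mod 8563.

no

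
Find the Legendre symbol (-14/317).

(-14/317)
  = (303/317)    [-14 ≡ 303 mod 317]
  = (317/303)    [QR: 317 ≡ 1 mod 4, sign kept]
  = (14/303)    [317 ≡ 14 mod 303]
  = (7/303)    [303 ≡ 7 mod 8 ⇒ (2/303) = +1]
  = -(303/7)    [QR: both ≡ 3 mod 4, sign flips]
  = -(2/7)    [303 ≡ 2 mod 7]
  = -(1/7)    [7 ≡ 7 mod 8 ⇒ (2/7) = +1]
  = -1    [(1/7) = 1]

-1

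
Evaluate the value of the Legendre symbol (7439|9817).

(7439|9817)
  = (9817|7439)    [QR: 9817 ≡ 1 mod 4, sign kept]
  = (2378|7439)    [9817 ≡ 2378 mod 7439]
  = (1189|7439)    [7439 ≡ 7 mod 8 ⇒ (2|7439) = +1]
  = (7439|1189)    [QR: 1189 ≡ 1 mod 4, sign kept]
  = (305|1189)    [7439 ≡ 305 mod 1189]
  = (1189|305)    [QR: 305 ≡ 1 mod 4, sign kept]
  = (274|305)    [1189 ≡ 274 mod 305]
  = (137|305)    [305 ≡ 1 mod 8 ⇒ (2|305) = +1]
  = (305|137)    [QR: 137 ≡ 1 mod 4, sign kept]
  = (31|137)    [305 ≡ 31 mod 137]
  = (137|31)    [QR: 137 ≡ 1 mod 4, sign kept]
  = (13|31)    [137 ≡ 13 mod 31]
  = (31|13)    [QR: 13 ≡ 1 mod 4, sign kept]
  = (5|13)    [31 ≡ 5 mod 13]
  = (13|5)    [QR: 5 ≡ 1 mod 4, sign kept]
  = (3|5)    [13 ≡ 3 mod 5]
  = (5|3)    [QR: 5 ≡ 1 mod 4, sign kept]
  = (2|3)    [5 ≡ 2 mod 3]
  = -(1|3)    [3 ≡ 3 mod 8 ⇒ (2|3) = -1]
  = -1    [(1|3) = 1]

-1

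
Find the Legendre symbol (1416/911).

-1

(1416/911)
  = (505/911)    [1416 ≡ 505 mod 911]
  = (911/505)    [QR: 505 ≡ 1 mod 4, sign kept]
  = (406/505)    [911 ≡ 406 mod 505]
  = (203/505)    [505 ≡ 1 mod 8 ⇒ (2/505) = +1]
  = (505/203)    [QR: 505 ≡ 1 mod 4, sign kept]
  = (99/203)    [505 ≡ 99 mod 203]
  = -(203/99)    [QR: both ≡ 3 mod 4, sign flips]
  = -(5/99)    [203 ≡ 5 mod 99]
  = -(99/5)    [QR: 5 ≡ 1 mod 4, sign kept]
  = -(4/5)    [99 ≡ 4 mod 5]
  = -(1/5)    [5 ≡ 5 mod 8 ⇒ (2/5)^2 = +1]
  = -1    [(1/5) = 1]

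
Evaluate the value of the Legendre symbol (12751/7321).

(12751/7321)
  = (5430/7321)    [12751 ≡ 5430 mod 7321]
  = (2715/7321)    [7321 ≡ 1 mod 8 ⇒ (2/7321) = +1]
  = (7321/2715)    [QR: 7321 ≡ 1 mod 4, sign kept]
  = (1891/2715)    [7321 ≡ 1891 mod 2715]
  = -(2715/1891)    [QR: both ≡ 3 mod 4, sign flips]
  = -(824/1891)    [2715 ≡ 824 mod 1891]
  = (103/1891)    [1891 ≡ 3 mod 8 ⇒ (2/1891)^3 = -1]
  = -(1891/103)    [QR: both ≡ 3 mod 4, sign flips]
  = -(37/103)    [1891 ≡ 37 mod 103]
  = -(103/37)    [QR: 37 ≡ 1 mod 4, sign kept]
  = -(29/37)    [103 ≡ 29 mod 37]
  = -(37/29)    [QR: 29 ≡ 1 mod 4, sign kept]
  = -(8/29)    [37 ≡ 8 mod 29]
  = (1/29)    [29 ≡ 5 mod 8 ⇒ (2/29)^3 = -1]
  = 1    [(1/29) = 1]

1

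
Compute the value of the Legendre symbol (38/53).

(38/53)
  = -(19/53)    [53 ≡ 5 mod 8 ⇒ (2/53) = -1]
  = -(53/19)    [QR: 53 ≡ 1 mod 4, sign kept]
  = -(15/19)    [53 ≡ 15 mod 19]
  = (19/15)    [QR: both ≡ 3 mod 4, sign flips]
  = (4/15)    [19 ≡ 4 mod 15]
  = (1/15)    [15 ≡ 7 mod 8 ⇒ (2/15)^2 = +1]
  = 1    [(1/15) = 1]

1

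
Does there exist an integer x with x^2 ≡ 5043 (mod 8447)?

yes

(5043/8447)
  = -(8447/5043)    [QR: both ≡ 3 mod 4, sign flips]
  = -(3404/5043)    [8447 ≡ 3404 mod 5043]
  = -(851/5043)    [5043 ≡ 3 mod 8 ⇒ (2/5043)^2 = +1]
  = (5043/851)    [QR: both ≡ 3 mod 4, sign flips]
  = (788/851)    [5043 ≡ 788 mod 851]
  = (197/851)    [851 ≡ 3 mod 8 ⇒ (2/851)^2 = +1]
  = (851/197)    [QR: 197 ≡ 1 mod 4, sign kept]
  = (63/197)    [851 ≡ 63 mod 197]
  = (197/63)    [QR: 197 ≡ 1 mod 4, sign kept]
  = (8/63)    [197 ≡ 8 mod 63]
  = (1/63)    [63 ≡ 7 mod 8 ⇒ (2/63)^3 = +1]
  = 1    [(1/63) = 1]
(5043/8447) = 1, and 8447 is prime, so 5043 is a quadratic residue mod 8447.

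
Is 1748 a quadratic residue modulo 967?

yes

Reduce the numerator: 1748 ≡ 781 (mod 967), so (1748/967) = (781/967).
781 ≡ 1 (mod 4), so quadratic reciprocity gives (781/967) = (967/781). Reduce: 967 ≡ 186 (mod 781). Now have (186/781).
Factor out 2: 186 = 2·93. Since 781 ≡ 5 (mod 8), (2/781) = -1. Now have -(93/781).
93 ≡ 1 (mod 4), so quadratic reciprocity gives (93/781) = (781/93). Reduce: 781 ≡ 37 (mod 93). Now have -(37/93).
37 ≡ 1 (mod 4), so quadratic reciprocity gives (37/93) = (93/37). Reduce: 93 ≡ 19 (mod 37). Now have -(19/37).
37 ≡ 1 (mod 4), so quadratic reciprocity gives (19/37) = (37/19). Reduce: 37 ≡ 18 (mod 19). Now have -(18/19).
Factor out 2: 18 = 2·9. Since 19 ≡ 3 (mod 8), (2/19) = -1. Now have (9/19).
9 ≡ 1 (mod 4), so quadratic reciprocity gives (9/19) = (19/9). Reduce: 19 ≡ 1 (mod 9). Now have (1/9).
(1/9) = 1. Collecting the sign factors: 1.
(1748/967) = 1, and 967 is prime, so 1748 is a quadratic residue mod 967.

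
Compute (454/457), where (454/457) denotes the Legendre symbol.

1

Factor out 2: 454 = 2·227. Since 457 ≡ 1 (mod 8), (2/457) = +1. Now have (227/457).
457 ≡ 1 (mod 4), so quadratic reciprocity gives (227/457) = (457/227). Reduce: 457 ≡ 3 (mod 227). Now have (3/227).
Both 3 ≡ 3 and 227 ≡ 3 (mod 4), so reciprocity gives (3/227) = -(227/3). Reduce: 227 ≡ 2 (mod 3). Now have -(2/3).
Factor out 2: 2 = 2. Since 3 ≡ 3 (mod 8), (2/3) = -1. Now have (1/3).
(1/3) = 1. Collecting the sign factors: 1.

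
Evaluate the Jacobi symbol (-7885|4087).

(-7885|4087)
  = (289|4087)    [-7885 ≡ 289 mod 4087]
  = (4087|289)    [QR: 289 ≡ 1 mod 4, sign kept]
  = (41|289)    [4087 ≡ 41 mod 289]
  = (289|41)    [QR: 41 ≡ 1 mod 4, sign kept]
  = (2|41)    [289 ≡ 2 mod 41]
  = (1|41)    [41 ≡ 1 mod 8 ⇒ (2|41) = +1]
  = 1    [(1|41) = 1]

1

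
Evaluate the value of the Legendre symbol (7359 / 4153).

(7359 / 4153)
  = (3206 / 4153)    [7359 ≡ 3206 mod 4153]
  = (1603 / 4153)    [4153 ≡ 1 mod 8 ⇒ (2 / 4153) = +1]
  = (4153 / 1603)    [QR: 4153 ≡ 1 mod 4, sign kept]
  = (947 / 1603)    [4153 ≡ 947 mod 1603]
  = -(1603 / 947)    [QR: both ≡ 3 mod 4, sign flips]
  = -(656 / 947)    [1603 ≡ 656 mod 947]
  = -(41 / 947)    [947 ≡ 3 mod 8 ⇒ (2 / 947)^4 = +1]
  = -(947 / 41)    [QR: 41 ≡ 1 mod 4, sign kept]
  = -(4 / 41)    [947 ≡ 4 mod 41]
  = -(1 / 41)    [41 ≡ 1 mod 8 ⇒ (2 / 41)^2 = +1]
  = -1    [(1 / 41) = 1]

-1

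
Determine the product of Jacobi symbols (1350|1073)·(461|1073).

-1

By multiplicativity, (1350·461|1073) = (1350|1073)·(461|1073).
First factor (1350|1073):
(1350|1073)
  = (277|1073)    [1350 ≡ 277 mod 1073]
  = (1073|277)    [QR: 277 ≡ 1 mod 4, sign kept]
  = (242|277)    [1073 ≡ 242 mod 277]
  = -(121|277)    [277 ≡ 5 mod 8 ⇒ (2|277) = -1]
  = -(277|121)    [QR: 121 ≡ 1 mod 4, sign kept]
  = -(35|121)    [277 ≡ 35 mod 121]
  = -(121|35)    [QR: 121 ≡ 1 mod 4, sign kept]
  = -(16|35)    [121 ≡ 16 mod 35]
  = -(1|35)    [35 ≡ 3 mod 8 ⇒ (2|35)^4 = +1]
  = -1    [(1|35) = 1]
Second factor (461|1073):
(461|1073)
  = (1073|461)    [QR: 461 ≡ 1 mod 4, sign kept]
  = (151|461)    [1073 ≡ 151 mod 461]
  = (461|151)    [QR: 461 ≡ 1 mod 4, sign kept]
  = (8|151)    [461 ≡ 8 mod 151]
  = (1|151)    [151 ≡ 7 mod 8 ⇒ (2|151)^3 = +1]
  = 1    [(1|151) = 1]
Product: (-1)·(1) = -1.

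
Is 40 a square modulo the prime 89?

yes

(40/89)
  = (5/89)    [89 ≡ 1 mod 8 ⇒ (2/89)^3 = +1]
  = (89/5)    [QR: 5 ≡ 1 mod 4, sign kept]
  = (4/5)    [89 ≡ 4 mod 5]
  = (1/5)    [5 ≡ 5 mod 8 ⇒ (2/5)^2 = +1]
  = 1    [(1/5) = 1]
The Legendre symbol is 1, so x^2 ≡ 40 (mod 89) has solution.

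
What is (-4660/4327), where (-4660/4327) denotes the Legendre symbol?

1

(-4660/4327)
  = (3994/4327)    [-4660 ≡ 3994 mod 4327]
  = (1997/4327)    [4327 ≡ 7 mod 8 ⇒ (2/4327) = +1]
  = (4327/1997)    [QR: 1997 ≡ 1 mod 4, sign kept]
  = (333/1997)    [4327 ≡ 333 mod 1997]
  = (1997/333)    [QR: 333 ≡ 1 mod 4, sign kept]
  = (332/333)    [1997 ≡ 332 mod 333]
  = (83/333)    [333 ≡ 5 mod 8 ⇒ (2/333)^2 = +1]
  = (333/83)    [QR: 333 ≡ 1 mod 4, sign kept]
  = (1/83)    [333 ≡ 1 mod 83]
  = 1    [(1/83) = 1]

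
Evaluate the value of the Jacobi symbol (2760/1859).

Reduce the numerator: 2760 ≡ 901 (mod 1859), so (2760/1859) = (901/1859).
901 ≡ 1 (mod 4), so quadratic reciprocity gives (901/1859) = (1859/901). Reduce: 1859 ≡ 57 (mod 901). Now have (57/901).
57 ≡ 1 (mod 4), so quadratic reciprocity gives (57/901) = (901/57). Reduce: 901 ≡ 46 (mod 57). Now have (46/57).
Factor out 2: 46 = 2·23. Since 57 ≡ 1 (mod 8), (2/57) = +1. Now have (23/57).
57 ≡ 1 (mod 4), so quadratic reciprocity gives (23/57) = (57/23). Reduce: 57 ≡ 11 (mod 23). Now have (11/23).
Both 11 ≡ 3 and 23 ≡ 3 (mod 4), so reciprocity gives (11/23) = -(23/11). Reduce: 23 ≡ 1 (mod 11). Now have -(1/11).
(1/11) = 1. Collecting the sign factors: -1.

-1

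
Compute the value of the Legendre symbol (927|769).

Reduce the numerator: 927 ≡ 158 (mod 769), so (927|769) = (158|769).
Factor out 2: 158 = 2·79. Since 769 ≡ 1 (mod 8), (2|769) = +1. Now have (79|769).
769 ≡ 1 (mod 4), so quadratic reciprocity gives (79|769) = (769|79). Reduce: 769 ≡ 58 (mod 79). Now have (58|79).
Factor out 2: 58 = 2·29. Since 79 ≡ 7 (mod 8), (2|79) = +1. Now have (29|79).
29 ≡ 1 (mod 4), so quadratic reciprocity gives (29|79) = (79|29). Reduce: 79 ≡ 21 (mod 29). Now have (21|29).
21 ≡ 1 (mod 4), so quadratic reciprocity gives (21|29) = (29|21). Reduce: 29 ≡ 8 (mod 21). Now have (8|21).
Factor out 2: 8 = 2^3. Since 21 ≡ 5 (mod 8), (2|21) = -1, and (2|21)^3 = -1. Now have -(1|21).
(1|21) = 1. Collecting the sign factors: -1.

-1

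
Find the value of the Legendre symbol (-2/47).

-1

(-2/47)
  = (45/47)    [-2 ≡ 45 mod 47]
  = (47/45)    [QR: 45 ≡ 1 mod 4, sign kept]
  = (2/45)    [47 ≡ 2 mod 45]
  = -(1/45)    [45 ≡ 5 mod 8 ⇒ (2/45) = -1]
  = -1    [(1/45) = 1]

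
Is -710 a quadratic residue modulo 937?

yes

Reduce the numerator: -710 ≡ 227 (mod 937), so (-710|937) = (227|937).
937 ≡ 1 (mod 4), so quadratic reciprocity gives (227|937) = (937|227). Reduce: 937 ≡ 29 (mod 227). Now have (29|227).
29 ≡ 1 (mod 4), so quadratic reciprocity gives (29|227) = (227|29). Reduce: 227 ≡ 24 (mod 29). Now have (24|29).
Factor out 2: 24 = 2^3·3. Since 29 ≡ 5 (mod 8), (2|29) = -1, and (2|29)^3 = -1. Now have -(3|29).
29 ≡ 1 (mod 4), so quadratic reciprocity gives (3|29) = (29|3). Reduce: 29 ≡ 2 (mod 3). Now have -(2|3).
Factor out 2: 2 = 2. Since 3 ≡ 3 (mod 8), (2|3) = -1. Now have (1|3).
(1|3) = 1. Collecting the sign factors: 1.
(-710|937) = 1, and 937 is prime, so -710 is a quadratic residue mod 937.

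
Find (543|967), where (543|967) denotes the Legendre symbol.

-1

Both 543 ≡ 3 and 967 ≡ 3 (mod 4), so reciprocity gives (543|967) = -(967|543). Reduce: 967 ≡ 424 (mod 543). Now have -(424|543).
Factor out 2: 424 = 2^3·53. Since 543 ≡ 7 (mod 8), (2|543) = +1, and (2|543)^3 = +1. Now have -(53|543).
53 ≡ 1 (mod 4), so quadratic reciprocity gives (53|543) = (543|53). Reduce: 543 ≡ 13 (mod 53). Now have -(13|53).
13 ≡ 1 (mod 4), so quadratic reciprocity gives (13|53) = (53|13). Reduce: 53 ≡ 1 (mod 13). Now have -(1|13).
(1|13) = 1. Collecting the sign factors: -1.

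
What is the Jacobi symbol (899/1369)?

1

(899/1369)
  = (1369/899)    [QR: 1369 ≡ 1 mod 4, sign kept]
  = (470/899)    [1369 ≡ 470 mod 899]
  = -(235/899)    [899 ≡ 3 mod 8 ⇒ (2/899) = -1]
  = (899/235)    [QR: both ≡ 3 mod 4, sign flips]
  = (194/235)    [899 ≡ 194 mod 235]
  = -(97/235)    [235 ≡ 3 mod 8 ⇒ (2/235) = -1]
  = -(235/97)    [QR: 97 ≡ 1 mod 4, sign kept]
  = -(41/97)    [235 ≡ 41 mod 97]
  = -(97/41)    [QR: 41 ≡ 1 mod 4, sign kept]
  = -(15/41)    [97 ≡ 15 mod 41]
  = -(41/15)    [QR: 41 ≡ 1 mod 4, sign kept]
  = -(11/15)    [41 ≡ 11 mod 15]
  = (15/11)    [QR: both ≡ 3 mod 4, sign flips]
  = (4/11)    [15 ≡ 4 mod 11]
  = (1/11)    [11 ≡ 3 mod 8 ⇒ (2/11)^2 = +1]
  = 1    [(1/11) = 1]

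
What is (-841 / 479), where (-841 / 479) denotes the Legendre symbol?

-1

Reduce the numerator: -841 ≡ 117 (mod 479), so (-841 / 479) = (117 / 479).
117 ≡ 1 (mod 4), so quadratic reciprocity gives (117 / 479) = (479 / 117). Reduce: 479 ≡ 11 (mod 117). Now have (11 / 117).
117 ≡ 1 (mod 4), so quadratic reciprocity gives (11 / 117) = (117 / 11). Reduce: 117 ≡ 7 (mod 11). Now have (7 / 11).
Both 7 ≡ 3 and 11 ≡ 3 (mod 4), so reciprocity gives (7 / 11) = -(11 / 7). Reduce: 11 ≡ 4 (mod 7). Now have -(4 / 7).
Factor out 2: 4 = 2^2. Since 7 ≡ 7 (mod 8), (2 / 7) = +1, and (2 / 7)^2 = +1. Now have -(1 / 7).
(1 / 7) = 1. Collecting the sign factors: -1.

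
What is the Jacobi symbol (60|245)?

(60|245)
  = (15|245)    [245 ≡ 5 mod 8 ⇒ (2|245)^2 = +1]
  = (245|15)    [QR: 245 ≡ 1 mod 4, sign kept]
  = (5|15)    [245 ≡ 5 mod 15]
  = (15|5)    [QR: 5 ≡ 1 mod 4, sign kept]
  = (0|5)    [15 ≡ 0 mod 5]
  = 0    [numerator 0, gcd > 1]

0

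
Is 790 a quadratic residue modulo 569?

yes

Reduce the numerator: 790 ≡ 221 (mod 569), so (790/569) = (221/569).
221 ≡ 1 (mod 4), so quadratic reciprocity gives (221/569) = (569/221). Reduce: 569 ≡ 127 (mod 221). Now have (127/221).
221 ≡ 1 (mod 4), so quadratic reciprocity gives (127/221) = (221/127). Reduce: 221 ≡ 94 (mod 127). Now have (94/127).
Factor out 2: 94 = 2·47. Since 127 ≡ 7 (mod 8), (2/127) = +1. Now have (47/127).
Both 47 ≡ 3 and 127 ≡ 3 (mod 4), so reciprocity gives (47/127) = -(127/47). Reduce: 127 ≡ 33 (mod 47). Now have -(33/47).
33 ≡ 1 (mod 4), so quadratic reciprocity gives (33/47) = (47/33). Reduce: 47 ≡ 14 (mod 33). Now have -(14/33).
Factor out 2: 14 = 2·7. Since 33 ≡ 1 (mod 8), (2/33) = +1. Now have -(7/33).
33 ≡ 1 (mod 4), so quadratic reciprocity gives (7/33) = (33/7). Reduce: 33 ≡ 5 (mod 7). Now have -(5/7).
5 ≡ 1 (mod 4), so quadratic reciprocity gives (5/7) = (7/5). Reduce: 7 ≡ 2 (mod 5). Now have -(2/5).
Factor out 2: 2 = 2. Since 5 ≡ 5 (mod 8), (2/5) = -1. Now have (1/5).
(1/5) = 1. Collecting the sign factors: 1.
(790/569) = 1, and 569 is prime, so 790 is a quadratic residue mod 569.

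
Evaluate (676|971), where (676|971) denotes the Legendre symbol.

(676|971)
  = (169|971)    [971 ≡ 3 mod 8 ⇒ (2|971)^2 = +1]
  = (971|169)    [QR: 169 ≡ 1 mod 4, sign kept]
  = (126|169)    [971 ≡ 126 mod 169]
  = (63|169)    [169 ≡ 1 mod 8 ⇒ (2|169) = +1]
  = (169|63)    [QR: 169 ≡ 1 mod 4, sign kept]
  = (43|63)    [169 ≡ 43 mod 63]
  = -(63|43)    [QR: both ≡ 3 mod 4, sign flips]
  = -(20|43)    [63 ≡ 20 mod 43]
  = -(5|43)    [43 ≡ 3 mod 8 ⇒ (2|43)^2 = +1]
  = -(43|5)    [QR: 5 ≡ 1 mod 4, sign kept]
  = -(3|5)    [43 ≡ 3 mod 5]
  = -(5|3)    [QR: 5 ≡ 1 mod 4, sign kept]
  = -(2|3)    [5 ≡ 2 mod 3]
  = (1|3)    [3 ≡ 3 mod 8 ⇒ (2|3) = -1]
  = 1    [(1|3) = 1]

1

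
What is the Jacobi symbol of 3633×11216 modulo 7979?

By multiplicativity, (3633·11216 / 7979) = (3633 / 7979)·(11216 / 7979).
First factor (3633 / 7979):
3633 ≡ 1 (mod 4), so quadratic reciprocity gives (3633 / 7979) = (7979 / 3633). Reduce: 7979 ≡ 713 (mod 3633). Now have (713 / 3633).
713 ≡ 1 (mod 4), so quadratic reciprocity gives (713 / 3633) = (3633 / 713). Reduce: 3633 ≡ 68 (mod 713). Now have (68 / 713).
Factor out 2: 68 = 2^2·17. Since 713 ≡ 1 (mod 8), (2 / 713) = +1, and (2 / 713)^2 = +1. Now have (17 / 713).
17 ≡ 1 (mod 4), so quadratic reciprocity gives (17 / 713) = (713 / 17). Reduce: 713 ≡ 16 (mod 17). Now have (16 / 17).
Factor out 2: 16 = 2^4. Since 17 ≡ 1 (mod 8), (2 / 17) = +1, and (2 / 17)^4 = +1. Now have (1 / 17).
(1 / 17) = 1. Collecting the sign factors: 1.
Second factor (11216 / 7979):
Reduce the numerator: 11216 ≡ 3237 (mod 7979), so (11216 / 7979) = (3237 / 7979).
3237 ≡ 1 (mod 4), so quadratic reciprocity gives (3237 / 7979) = (7979 / 3237). Reduce: 7979 ≡ 1505 (mod 3237). Now have (1505 / 3237).
1505 ≡ 1 (mod 4), so quadratic reciprocity gives (1505 / 3237) = (3237 / 1505). Reduce: 3237 ≡ 227 (mod 1505). Now have (227 / 1505).
1505 ≡ 1 (mod 4), so quadratic reciprocity gives (227 / 1505) = (1505 / 227). Reduce: 1505 ≡ 143 (mod 227). Now have (143 / 227).
Both 143 ≡ 3 and 227 ≡ 3 (mod 4), so reciprocity gives (143 / 227) = -(227 / 143). Reduce: 227 ≡ 84 (mod 143). Now have -(84 / 143).
Factor out 2: 84 = 2^2·21. Since 143 ≡ 7 (mod 8), (2 / 143) = +1, and (2 / 143)^2 = +1. Now have -(21 / 143).
21 ≡ 1 (mod 4), so quadratic reciprocity gives (21 / 143) = (143 / 21). Reduce: 143 ≡ 17 (mod 21). Now have -(17 / 21).
17 ≡ 1 (mod 4), so quadratic reciprocity gives (17 / 21) = (21 / 17). Reduce: 21 ≡ 4 (mod 17). Now have -(4 / 17).
Factor out 2: 4 = 2^2. Since 17 ≡ 1 (mod 8), (2 / 17) = +1, and (2 / 17)^2 = +1. Now have -(1 / 17).
(1 / 17) = 1. Collecting the sign factors: -1.
Product: (1)·(-1) = -1.

-1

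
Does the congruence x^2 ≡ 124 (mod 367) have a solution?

yes

Factor out 2: 124 = 2^2·31. Since 367 ≡ 7 (mod 8), (2|367) = +1, and (2|367)^2 = +1. Now have (31|367).
Both 31 ≡ 3 and 367 ≡ 3 (mod 4), so reciprocity gives (31|367) = -(367|31). Reduce: 367 ≡ 26 (mod 31). Now have -(26|31).
Factor out 2: 26 = 2·13. Since 31 ≡ 7 (mod 8), (2|31) = +1. Now have -(13|31).
13 ≡ 1 (mod 4), so quadratic reciprocity gives (13|31) = (31|13). Reduce: 31 ≡ 5 (mod 13). Now have -(5|13).
5 ≡ 1 (mod 4), so quadratic reciprocity gives (5|13) = (13|5). Reduce: 13 ≡ 3 (mod 5). Now have -(3|5).
5 ≡ 1 (mod 4), so quadratic reciprocity gives (3|5) = (5|3). Reduce: 5 ≡ 2 (mod 3). Now have -(2|3).
Factor out 2: 2 = 2. Since 3 ≡ 3 (mod 8), (2|3) = -1. Now have (1|3).
(1|3) = 1. Collecting the sign factors: 1.
(124|367) = 1, and 367 is prime, so 124 is a quadratic residue mod 367.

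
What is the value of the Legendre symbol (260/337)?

-1

(260/337)
  = (65/337)    [337 ≡ 1 mod 8 ⇒ (2/337)^2 = +1]
  = (337/65)    [QR: 65 ≡ 1 mod 4, sign kept]
  = (12/65)    [337 ≡ 12 mod 65]
  = (3/65)    [65 ≡ 1 mod 8 ⇒ (2/65)^2 = +1]
  = (65/3)    [QR: 65 ≡ 1 mod 4, sign kept]
  = (2/3)    [65 ≡ 2 mod 3]
  = -(1/3)    [3 ≡ 3 mod 8 ⇒ (2/3) = -1]
  = -1    [(1/3) = 1]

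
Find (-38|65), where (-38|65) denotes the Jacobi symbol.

-1

(-38|65)
  = (27|65)    [-38 ≡ 27 mod 65]
  = (65|27)    [QR: 65 ≡ 1 mod 4, sign kept]
  = (11|27)    [65 ≡ 11 mod 27]
  = -(27|11)    [QR: both ≡ 3 mod 4, sign flips]
  = -(5|11)    [27 ≡ 5 mod 11]
  = -(11|5)    [QR: 5 ≡ 1 mod 4, sign kept]
  = -(1|5)    [11 ≡ 1 mod 5]
  = -1    [(1|5) = 1]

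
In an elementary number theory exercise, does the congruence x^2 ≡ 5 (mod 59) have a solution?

yes

(5|59)
  = (59|5)    [QR: 5 ≡ 1 mod 4, sign kept]
  = (4|5)    [59 ≡ 4 mod 5]
  = (1|5)    [5 ≡ 5 mod 8 ⇒ (2|5)^2 = +1]
  = 1    [(1|5) = 1]
(5|59) = 1, and 59 is prime, so 5 is a quadratic residue mod 59.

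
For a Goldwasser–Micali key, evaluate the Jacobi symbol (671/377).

(671/377)
  = (294/377)    [671 ≡ 294 mod 377]
  = (147/377)    [377 ≡ 1 mod 8 ⇒ (2/377) = +1]
  = (377/147)    [QR: 377 ≡ 1 mod 4, sign kept]
  = (83/147)    [377 ≡ 83 mod 147]
  = -(147/83)    [QR: both ≡ 3 mod 4, sign flips]
  = -(64/83)    [147 ≡ 64 mod 83]
  = -(1/83)    [83 ≡ 3 mod 8 ⇒ (2/83)^6 = +1]
  = -1    [(1/83) = 1]

-1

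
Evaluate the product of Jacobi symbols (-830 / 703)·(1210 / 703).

By multiplicativity, (-830·1210 / 703) = (-830 / 703)·(1210 / 703).
First factor (-830 / 703):
Reduce the numerator: -830 ≡ 576 (mod 703), so (-830 / 703) = (576 / 703).
Factor out 2: 576 = 2^6·9. Since 703 ≡ 7 (mod 8), (2 / 703) = +1, and (2 / 703)^6 = +1. Now have (9 / 703).
9 ≡ 1 (mod 4), so quadratic reciprocity gives (9 / 703) = (703 / 9). Reduce: 703 ≡ 1 (mod 9). Now have (1 / 9).
(1 / 9) = 1. Collecting the sign factors: 1.
Second factor (1210 / 703):
Reduce the numerator: 1210 ≡ 507 (mod 703), so (1210 / 703) = (507 / 703).
Both 507 ≡ 3 and 703 ≡ 3 (mod 4), so reciprocity gives (507 / 703) = -(703 / 507). Reduce: 703 ≡ 196 (mod 507). Now have -(196 / 507).
Factor out 2: 196 = 2^2·49. Since 507 ≡ 3 (mod 8), (2 / 507) = -1, and (2 / 507)^2 = +1. Now have -(49 / 507).
49 ≡ 1 (mod 4), so quadratic reciprocity gives (49 / 507) = (507 / 49). Reduce: 507 ≡ 17 (mod 49). Now have -(17 / 49).
17 ≡ 1 (mod 4), so quadratic reciprocity gives (17 / 49) = (49 / 17). Reduce: 49 ≡ 15 (mod 17). Now have -(15 / 17).
17 ≡ 1 (mod 4), so quadratic reciprocity gives (15 / 17) = (17 / 15). Reduce: 17 ≡ 2 (mod 15). Now have -(2 / 15).
Factor out 2: 2 = 2. Since 15 ≡ 7 (mod 8), (2 / 15) = +1. Now have -(1 / 15).
(1 / 15) = 1. Collecting the sign factors: -1.
Product: (1)·(-1) = -1.

-1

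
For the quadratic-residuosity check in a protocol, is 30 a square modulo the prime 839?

(30/839)
  = (15/839)    [839 ≡ 7 mod 8 ⇒ (2/839) = +1]
  = -(839/15)    [QR: both ≡ 3 mod 4, sign flips]
  = -(14/15)    [839 ≡ 14 mod 15]
  = -(7/15)    [15 ≡ 7 mod 8 ⇒ (2/15) = +1]
  = (15/7)    [QR: both ≡ 3 mod 4, sign flips]
  = (1/7)    [15 ≡ 1 mod 7]
  = 1    [(1/7) = 1]
(30/839) = 1, and 839 is prime, so 30 is a quadratic residue mod 839.

yes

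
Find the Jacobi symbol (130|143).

0

Factor out 2: 130 = 2·65. Since 143 ≡ 7 (mod 8), (2|143) = +1. Now have (65|143).
65 ≡ 1 (mod 4), so quadratic reciprocity gives (65|143) = (143|65). Reduce: 143 ≡ 13 (mod 65). Now have (13|65).
13 ≡ 1 (mod 4), so quadratic reciprocity gives (13|65) = (65|13). Reduce: 65 ≡ 0 (mod 13). Now have (0|13).
The numerator is now 0 with denominator 13 > 1: the symbol is 0.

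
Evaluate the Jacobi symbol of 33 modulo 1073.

1

(33 / 1073)
  = (1073 / 33)    [QR: 33 ≡ 1 mod 4, sign kept]
  = (17 / 33)    [1073 ≡ 17 mod 33]
  = (33 / 17)    [QR: 17 ≡ 1 mod 4, sign kept]
  = (16 / 17)    [33 ≡ 16 mod 17]
  = (1 / 17)    [17 ≡ 1 mod 8 ⇒ (2 / 17)^4 = +1]
  = 1    [(1 / 17) = 1]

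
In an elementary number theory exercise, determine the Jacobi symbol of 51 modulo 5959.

-1

Both 51 ≡ 3 and 5959 ≡ 3 (mod 4), so reciprocity gives (51|5959) = -(5959|51). Reduce: 5959 ≡ 43 (mod 51). Now have -(43|51).
Both 43 ≡ 3 and 51 ≡ 3 (mod 4), so reciprocity gives (43|51) = -(51|43). Reduce: 51 ≡ 8 (mod 43). Now have (8|43).
Factor out 2: 8 = 2^3. Since 43 ≡ 3 (mod 8), (2|43) = -1, and (2|43)^3 = -1. Now have -(1|43).
(1|43) = 1. Collecting the sign factors: -1.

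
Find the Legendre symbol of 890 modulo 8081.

1

Factor out 2: 890 = 2·445. Since 8081 ≡ 1 (mod 8), (2/8081) = +1. Now have (445/8081).
445 ≡ 1 (mod 4), so quadratic reciprocity gives (445/8081) = (8081/445). Reduce: 8081 ≡ 71 (mod 445). Now have (71/445).
445 ≡ 1 (mod 4), so quadratic reciprocity gives (71/445) = (445/71). Reduce: 445 ≡ 19 (mod 71). Now have (19/71).
Both 19 ≡ 3 and 71 ≡ 3 (mod 4), so reciprocity gives (19/71) = -(71/19). Reduce: 71 ≡ 14 (mod 19). Now have -(14/19).
Factor out 2: 14 = 2·7. Since 19 ≡ 3 (mod 8), (2/19) = -1. Now have (7/19).
Both 7 ≡ 3 and 19 ≡ 3 (mod 4), so reciprocity gives (7/19) = -(19/7). Reduce: 19 ≡ 5 (mod 7). Now have -(5/7).
5 ≡ 1 (mod 4), so quadratic reciprocity gives (5/7) = (7/5). Reduce: 7 ≡ 2 (mod 5). Now have -(2/5).
Factor out 2: 2 = 2. Since 5 ≡ 5 (mod 8), (2/5) = -1. Now have (1/5).
(1/5) = 1. Collecting the sign factors: 1.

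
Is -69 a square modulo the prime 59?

Pull out -1: (-69/59) = (-1/59)·(69/59). Since 59 ≡ 3 (mod 4), (-1/59) = -1. Now have -(69/59).
Reduce the numerator: 69 ≡ 10 (mod 59), so (69/59) = (10/59).
Factor out 2: 10 = 2·5. Since 59 ≡ 3 (mod 8), (2/59) = -1. Now have (5/59).
5 ≡ 1 (mod 4), so quadratic reciprocity gives (5/59) = (59/5). Reduce: 59 ≡ 4 (mod 5). Now have (4/5).
Factor out 2: 4 = 2^2. Since 5 ≡ 5 (mod 8), (2/5) = -1, and (2/5)^2 = +1. Now have (1/5).
(1/5) = 1. Collecting the sign factors: 1.
The Legendre symbol is 1, so x^2 ≡ -69 (mod 59) has solution.

yes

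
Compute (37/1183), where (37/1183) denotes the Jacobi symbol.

1

(37/1183)
  = (1183/37)    [QR: 37 ≡ 1 mod 4, sign kept]
  = (36/37)    [1183 ≡ 36 mod 37]
  = (9/37)    [37 ≡ 5 mod 8 ⇒ (2/37)^2 = +1]
  = (37/9)    [QR: 9 ≡ 1 mod 4, sign kept]
  = (1/9)    [37 ≡ 1 mod 9]
  = 1    [(1/9) = 1]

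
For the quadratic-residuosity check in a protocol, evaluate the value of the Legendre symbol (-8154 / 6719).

Reduce the numerator: -8154 ≡ 5284 (mod 6719), so (-8154 / 6719) = (5284 / 6719).
Factor out 2: 5284 = 2^2·1321. Since 6719 ≡ 7 (mod 8), (2 / 6719) = +1, and (2 / 6719)^2 = +1. Now have (1321 / 6719).
1321 ≡ 1 (mod 4), so quadratic reciprocity gives (1321 / 6719) = (6719 / 1321). Reduce: 6719 ≡ 114 (mod 1321). Now have (114 / 1321).
Factor out 2: 114 = 2·57. Since 1321 ≡ 1 (mod 8), (2 / 1321) = +1. Now have (57 / 1321).
57 ≡ 1 (mod 4), so quadratic reciprocity gives (57 / 1321) = (1321 / 57). Reduce: 1321 ≡ 10 (mod 57). Now have (10 / 57).
Factor out 2: 10 = 2·5. Since 57 ≡ 1 (mod 8), (2 / 57) = +1. Now have (5 / 57).
5 ≡ 1 (mod 4), so quadratic reciprocity gives (5 / 57) = (57 / 5). Reduce: 57 ≡ 2 (mod 5). Now have (2 / 5).
Factor out 2: 2 = 2. Since 5 ≡ 5 (mod 8), (2 / 5) = -1. Now have -(1 / 5).
(1 / 5) = 1. Collecting the sign factors: -1.

-1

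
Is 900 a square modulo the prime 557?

yes

(900/557)
  = (343/557)    [900 ≡ 343 mod 557]
  = (557/343)    [QR: 557 ≡ 1 mod 4, sign kept]
  = (214/343)    [557 ≡ 214 mod 343]
  = (107/343)    [343 ≡ 7 mod 8 ⇒ (2/343) = +1]
  = -(343/107)    [QR: both ≡ 3 mod 4, sign flips]
  = -(22/107)    [343 ≡ 22 mod 107]
  = (11/107)    [107 ≡ 3 mod 8 ⇒ (2/107) = -1]
  = -(107/11)    [QR: both ≡ 3 mod 4, sign flips]
  = -(8/11)    [107 ≡ 8 mod 11]
  = (1/11)    [11 ≡ 3 mod 8 ⇒ (2/11)^3 = -1]
  = 1    [(1/11) = 1]
(900/557) = 1, and 557 is prime, so 900 is a quadratic residue mod 557.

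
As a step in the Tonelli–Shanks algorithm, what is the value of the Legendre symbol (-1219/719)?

Reduce the numerator: -1219 ≡ 219 (mod 719), so (-1219/719) = (219/719).
Both 219 ≡ 3 and 719 ≡ 3 (mod 4), so reciprocity gives (219/719) = -(719/219). Reduce: 719 ≡ 62 (mod 219). Now have -(62/219).
Factor out 2: 62 = 2·31. Since 219 ≡ 3 (mod 8), (2/219) = -1. Now have (31/219).
Both 31 ≡ 3 and 219 ≡ 3 (mod 4), so reciprocity gives (31/219) = -(219/31). Reduce: 219 ≡ 2 (mod 31). Now have -(2/31).
Factor out 2: 2 = 2. Since 31 ≡ 7 (mod 8), (2/31) = +1. Now have -(1/31).
(1/31) = 1. Collecting the sign factors: -1.

-1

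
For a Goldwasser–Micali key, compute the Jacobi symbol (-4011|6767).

Reduce the numerator: -4011 ≡ 2756 (mod 6767), so (-4011|6767) = (2756|6767).
Factor out 2: 2756 = 2^2·689. Since 6767 ≡ 7 (mod 8), (2|6767) = +1, and (2|6767)^2 = +1. Now have (689|6767).
689 ≡ 1 (mod 4), so quadratic reciprocity gives (689|6767) = (6767|689). Reduce: 6767 ≡ 566 (mod 689). Now have (566|689).
Factor out 2: 566 = 2·283. Since 689 ≡ 1 (mod 8), (2|689) = +1. Now have (283|689).
689 ≡ 1 (mod 4), so quadratic reciprocity gives (283|689) = (689|283). Reduce: 689 ≡ 123 (mod 283). Now have (123|283).
Both 123 ≡ 3 and 283 ≡ 3 (mod 4), so reciprocity gives (123|283) = -(283|123). Reduce: 283 ≡ 37 (mod 123). Now have -(37|123).
37 ≡ 1 (mod 4), so quadratic reciprocity gives (37|123) = (123|37). Reduce: 123 ≡ 12 (mod 37). Now have -(12|37).
Factor out 2: 12 = 2^2·3. Since 37 ≡ 5 (mod 8), (2|37) = -1, and (2|37)^2 = +1. Now have -(3|37).
37 ≡ 1 (mod 4), so quadratic reciprocity gives (3|37) = (37|3). Reduce: 37 ≡ 1 (mod 3). Now have -(1|3).
(1|3) = 1. Collecting the sign factors: -1.

-1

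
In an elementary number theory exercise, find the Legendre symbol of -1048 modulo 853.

(-1048/853)
  = (658/853)    [-1048 ≡ 658 mod 853]
  = -(329/853)    [853 ≡ 5 mod 8 ⇒ (2/853) = -1]
  = -(853/329)    [QR: 329 ≡ 1 mod 4, sign kept]
  = -(195/329)    [853 ≡ 195 mod 329]
  = -(329/195)    [QR: 329 ≡ 1 mod 4, sign kept]
  = -(134/195)    [329 ≡ 134 mod 195]
  = (67/195)    [195 ≡ 3 mod 8 ⇒ (2/195) = -1]
  = -(195/67)    [QR: both ≡ 3 mod 4, sign flips]
  = -(61/67)    [195 ≡ 61 mod 67]
  = -(67/61)    [QR: 61 ≡ 1 mod 4, sign kept]
  = -(6/61)    [67 ≡ 6 mod 61]
  = (3/61)    [61 ≡ 5 mod 8 ⇒ (2/61) = -1]
  = (61/3)    [QR: 61 ≡ 1 mod 4, sign kept]
  = (1/3)    [61 ≡ 1 mod 3]
  = 1    [(1/3) = 1]

1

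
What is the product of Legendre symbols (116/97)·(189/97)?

1

By multiplicativity, (116·189/97) = (116/97)·(189/97).
First factor (116/97):
Reduce the numerator: 116 ≡ 19 (mod 97), so (116/97) = (19/97).
97 ≡ 1 (mod 4), so quadratic reciprocity gives (19/97) = (97/19). Reduce: 97 ≡ 2 (mod 19). Now have (2/19).
Factor out 2: 2 = 2. Since 19 ≡ 3 (mod 8), (2/19) = -1. Now have -(1/19).
(1/19) = 1. Collecting the sign factors: -1.
Second factor (189/97):
Reduce the numerator: 189 ≡ 92 (mod 97), so (189/97) = (92/97).
Factor out 2: 92 = 2^2·23. Since 97 ≡ 1 (mod 8), (2/97) = +1, and (2/97)^2 = +1. Now have (23/97).
97 ≡ 1 (mod 4), so quadratic reciprocity gives (23/97) = (97/23). Reduce: 97 ≡ 5 (mod 23). Now have (5/23).
5 ≡ 1 (mod 4), so quadratic reciprocity gives (5/23) = (23/5). Reduce: 23 ≡ 3 (mod 5). Now have (3/5).
5 ≡ 1 (mod 4), so quadratic reciprocity gives (3/5) = (5/3). Reduce: 5 ≡ 2 (mod 3). Now have (2/3).
Factor out 2: 2 = 2. Since 3 ≡ 3 (mod 8), (2/3) = -1. Now have -(1/3).
(1/3) = 1. Collecting the sign factors: -1.
Product: (-1)·(-1) = 1.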